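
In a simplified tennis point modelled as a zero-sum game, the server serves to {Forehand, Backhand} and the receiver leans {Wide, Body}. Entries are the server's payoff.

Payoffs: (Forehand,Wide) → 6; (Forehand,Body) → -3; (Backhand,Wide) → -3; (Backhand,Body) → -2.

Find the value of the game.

Row minima: Forehand → -3, Backhand → -3; maximin = -3.
Column maxima: Wide → 6, Body → -2; minimax = -2.
-3 ≠ -2, so there is no saddle point; optimal play is mixed.
Let the server play Forehand with probability p. Expected payoff against Wide: 6p + (-3)(1−p) = 9p − 3; against Body: (-3)p + (-2)(1−p) = −p − 2.
Setting these equal: 9p − 3 = −p − 2 ⇒ 10p = 1 ⇒ p = 1/10, and the value is (9)·(1/10) − 3 = -21/10.
For the receiver: with q = P(Wide), equating Forehand's and Backhand's payoffs gives 9q − 3 = −q − 2 ⇒ q = 1/10.

-21/10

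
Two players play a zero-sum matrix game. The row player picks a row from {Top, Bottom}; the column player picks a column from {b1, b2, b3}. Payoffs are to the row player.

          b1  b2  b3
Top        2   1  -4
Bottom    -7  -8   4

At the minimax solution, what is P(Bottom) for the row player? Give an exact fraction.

Row minima: Top → -4, Bottom → -8; maximin = -4.
Column maxima: b1 → 2, b2 → 1, b3 → 4; minimax = 1.
-4 ≠ 1, so there is no saddle point; optimal play is mixed.
b1 is strictly dominated by b2 (it gives the row player strictly more in every row), so the column player never plays it.
On the remaining 2×2 (Top, Bottom vs b2, b3):
Let the row player play Top with probability p. Expected payoff against b2: 1p + (-8)(1−p) = 9p − 8; against b3: (-4)p + 4(1−p) = −8p + 4.
Setting these equal: 9p − 8 = −8p + 4 ⇒ 17p = 12 ⇒ p = 12/17, and the value is (9)·(12/17) − 8 = -28/17.
For the column player: with q = P(b2), equating Top's and Bottom's payoffs gives 5q − 4 = −12q + 4 ⇒ q = 8/17.

5/17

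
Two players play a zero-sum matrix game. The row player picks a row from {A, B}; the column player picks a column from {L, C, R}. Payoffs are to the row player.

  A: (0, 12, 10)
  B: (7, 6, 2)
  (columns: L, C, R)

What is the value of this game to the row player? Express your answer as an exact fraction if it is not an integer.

14/3

Row minima: A → 0, B → 2; maximin = 2.
Column maxima: L → 7, C → 12, R → 10; minimax = 7.
2 ≠ 7, so there is no saddle point; optimal play is mixed.
C is strictly dominated by R (it gives the row player strictly more in every row), so the column player never plays it.
On the remaining 2×2 (A, B vs L, R):
Let the row player play A with probability p. Expected payoff against L: 0p + 7(1−p) = −7p + 7; against R: 10p + 2(1−p) = 8p + 2.
Setting these equal: −7p + 7 = 8p + 2 ⇒ −15p = -5 ⇒ p = 1/3, and the value is (-7)·(1/3) + 7 = 14/3.
For the column player: with q = P(L), equating A's and B's payoffs gives −10q + 10 = 5q + 2 ⇒ q = 8/15.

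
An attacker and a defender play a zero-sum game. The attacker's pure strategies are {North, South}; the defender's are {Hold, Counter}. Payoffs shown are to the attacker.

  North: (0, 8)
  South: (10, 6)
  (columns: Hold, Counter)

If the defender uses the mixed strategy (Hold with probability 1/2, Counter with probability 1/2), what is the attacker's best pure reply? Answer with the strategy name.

South

Expected payoff of North: (1/2)·0 + (1/2)·8 = 4.
Expected payoff of South: (1/2)·10 + (1/2)·6 = 8.
The largest is 8, so the attacker's best response is South.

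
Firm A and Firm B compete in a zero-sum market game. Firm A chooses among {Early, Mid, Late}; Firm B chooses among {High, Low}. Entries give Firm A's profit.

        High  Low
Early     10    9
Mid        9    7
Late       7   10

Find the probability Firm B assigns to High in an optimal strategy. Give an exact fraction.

Row minima: Early → 9, Mid → 7, Late → 7; maximin = 9.
Column maxima: High → 10, Low → 10; minimax = 10.
9 ≠ 10, so there is no saddle point; optimal play is mixed.
Mid is strictly dominated by Early, so Firm A never plays it.
On the remaining 2×2 (Early, Late vs High, Low):
Let Firm A play Early with probability p. Expected payoff against High: 10p + 7(1−p) = 3p + 7; against Low: 9p + 10(1−p) = −p + 10.
Setting these equal: 3p + 7 = −p + 10 ⇒ 4p = 3 ⇒ p = 3/4, and the value is (3)·(3/4) + 7 = 37/4.
For Firm B: with q = P(High), equating Early's and Late's payoffs gives q + 9 = −3q + 10 ⇒ q = 1/4.

1/4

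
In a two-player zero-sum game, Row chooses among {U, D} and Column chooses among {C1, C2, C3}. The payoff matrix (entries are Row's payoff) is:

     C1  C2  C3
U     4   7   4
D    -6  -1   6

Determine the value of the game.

4

Row minima: U → 4, D → -6; maximin = 4.
Column maxima: C1 → 4, C2 → 7, C3 → 6; minimax = 4.
Since maximin = minimax = 4, there is a saddle point and the value is 4.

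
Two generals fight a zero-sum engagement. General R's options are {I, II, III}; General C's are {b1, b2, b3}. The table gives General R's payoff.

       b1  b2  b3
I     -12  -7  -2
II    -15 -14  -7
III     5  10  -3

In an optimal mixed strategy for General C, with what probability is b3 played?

Row minima: I → -12, II → -15, III → -3; maximin = -3.
Column maxima: b1 → 5, b2 → 10, b3 → -2; minimax = -2.
-3 ≠ -2, so there is no saddle point; optimal play is mixed.
II is strictly dominated by I, so General R never plays it.
b2 is strictly dominated by b1 (it gives General R strictly more in every row), so General C never plays it.
On the remaining 2×2 (I, III vs b1, b3):
Let General R play I with probability p. Expected payoff against b1: (-12)p + 5(1−p) = −17p + 5; against b3: (-2)p + (-3)(1−p) = p − 3.
Setting these equal: −17p + 5 = p − 3 ⇒ −18p = -8 ⇒ p = 4/9, and the value is (-17)·(4/9) + 5 = -23/9.
For General C: with q = P(b1), equating I's and III's payoffs gives −10q − 2 = 8q − 3 ⇒ q = 1/18.

17/18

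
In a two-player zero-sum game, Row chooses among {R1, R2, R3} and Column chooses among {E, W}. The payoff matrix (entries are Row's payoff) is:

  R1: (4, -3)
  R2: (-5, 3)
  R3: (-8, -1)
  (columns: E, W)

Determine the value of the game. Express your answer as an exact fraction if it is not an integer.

Row minima: R1 → -3, R2 → -5, R3 → -8; maximin = -3.
Column maxima: E → 4, W → 3; minimax = 3.
-3 ≠ 3, so there is no saddle point; optimal play is mixed.
R3 is strictly dominated by R2, so Row never plays it.
On the remaining 2×2 (R1, R2 vs E, W):
Let Row play R1 with probability p. Expected payoff against E: 4p + (-5)(1−p) = 9p − 5; against W: (-3)p + 3(1−p) = −6p + 3.
Setting these equal: 9p − 5 = −6p + 3 ⇒ 15p = 8 ⇒ p = 8/15, and the value is (9)·(8/15) − 5 = -1/5.
For Column: with q = P(E), equating R1's and R2's payoffs gives 7q − 3 = −8q + 3 ⇒ q = 2/5.

-1/5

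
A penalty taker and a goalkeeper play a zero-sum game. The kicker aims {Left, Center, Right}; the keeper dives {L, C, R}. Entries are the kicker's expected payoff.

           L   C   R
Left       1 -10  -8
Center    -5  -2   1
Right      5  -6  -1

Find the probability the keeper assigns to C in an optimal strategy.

Row minima: Left → -10, Center → -5, Right → -6; maximin = -5.
Column maxima: L → 5, C → -2, R → 1; minimax = -2.
-5 ≠ -2, so there is no saddle point; optimal play is mixed.
Left is strictly dominated by Right, so the kicker never plays it.
R is strictly dominated by C (it gives the kicker strictly more in every row), so the keeper never plays it.
On the remaining 2×2 (Center, Right vs L, C):
Let the kicker play Center with probability p. Expected payoff against L: (-5)p + 5(1−p) = −10p + 5; against C: (-2)p + (-6)(1−p) = 4p − 6.
Setting these equal: −10p + 5 = 4p − 6 ⇒ −14p = -11 ⇒ p = 11/14, and the value is (-10)·(11/14) + 5 = -20/7.
For the keeper: with q = P(L), equating Center's and Right's payoffs gives −3q − 2 = 11q − 6 ⇒ q = 2/7.

5/7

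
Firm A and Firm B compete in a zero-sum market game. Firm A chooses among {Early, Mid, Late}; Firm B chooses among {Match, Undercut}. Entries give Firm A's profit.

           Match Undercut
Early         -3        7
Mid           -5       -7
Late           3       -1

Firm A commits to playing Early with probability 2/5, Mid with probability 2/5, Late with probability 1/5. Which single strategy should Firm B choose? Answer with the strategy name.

If Firm B plays Match, Firm A's expected payoff is (2/5)·(-3) + (2/5)·(-5) + (1/5)·3 = -13/5.
If Firm B plays Undercut, Firm A's expected payoff is (2/5)·7 + (2/5)·(-7) + (1/5)·(-1) = -1/5.
Firm B minimizes Firm A's payoff; the smallest is -13/5, so the best response is Match.

Match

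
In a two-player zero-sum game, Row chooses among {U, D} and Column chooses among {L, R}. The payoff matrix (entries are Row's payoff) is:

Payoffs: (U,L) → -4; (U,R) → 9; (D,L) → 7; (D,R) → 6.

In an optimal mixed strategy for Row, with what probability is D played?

Row minima: U → -4, D → 6; maximin = 6.
Column maxima: L → 7, R → 9; minimax = 7.
6 ≠ 7, so there is no saddle point; optimal play is mixed.
Let Row play U with probability p. Expected payoff against L: (-4)p + 7(1−p) = −11p + 7; against R: 9p + 6(1−p) = 3p + 6.
Setting these equal: −11p + 7 = 3p + 6 ⇒ −14p = -1 ⇒ p = 1/14, and the value is (-11)·(1/14) + 7 = 87/14.
For Column: with q = P(L), equating U's and D's payoffs gives −13q + 9 = q + 6 ⇒ q = 3/14.

13/14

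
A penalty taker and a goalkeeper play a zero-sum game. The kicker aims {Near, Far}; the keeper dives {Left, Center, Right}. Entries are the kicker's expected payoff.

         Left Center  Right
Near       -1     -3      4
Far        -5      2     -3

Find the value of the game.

Row minima: Near → -3, Far → -5; maximin = -3.
Column maxima: Left → -1, Center → 2, Right → 4; minimax = -1.
-3 ≠ -1, so there is no saddle point; optimal play is mixed.
Right is strictly dominated by Left (it gives the kicker strictly more in every row), so the keeper never plays it.
On the remaining 2×2 (Near, Far vs Left, Center):
Let the kicker play Near with probability p. Expected payoff against Left: (-1)p + (-5)(1−p) = 4p − 5; against Center: (-3)p + 2(1−p) = −5p + 2.
Setting these equal: 4p − 5 = −5p + 2 ⇒ 9p = 7 ⇒ p = 7/9, and the value is (4)·(7/9) − 5 = -17/9.
For the keeper: with q = P(Left), equating Near's and Far's payoffs gives 2q − 3 = −7q + 2 ⇒ q = 5/9.

-17/9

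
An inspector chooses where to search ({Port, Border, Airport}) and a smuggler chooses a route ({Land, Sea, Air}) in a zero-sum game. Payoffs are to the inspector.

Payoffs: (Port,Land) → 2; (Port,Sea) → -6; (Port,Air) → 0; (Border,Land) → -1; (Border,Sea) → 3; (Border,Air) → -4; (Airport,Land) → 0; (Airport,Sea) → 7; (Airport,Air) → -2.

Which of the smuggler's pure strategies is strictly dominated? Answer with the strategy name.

Air holds the inspector's payoff strictly below Land in every row: 0 < 2, -4 < -1, -2 < 0.
So Land is strictly dominated for the smuggler.

Land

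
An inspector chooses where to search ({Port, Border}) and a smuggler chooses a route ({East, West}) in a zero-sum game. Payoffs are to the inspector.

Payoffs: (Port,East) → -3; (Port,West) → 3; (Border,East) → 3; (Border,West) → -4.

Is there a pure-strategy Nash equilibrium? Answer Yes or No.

Row minima: Port → -3, Border → -4; maximin = -3.
Column maxima: East → 3, West → 3; minimax = 3.
-3 ≠ 3, so no pure-strategy equilibrium exists.

No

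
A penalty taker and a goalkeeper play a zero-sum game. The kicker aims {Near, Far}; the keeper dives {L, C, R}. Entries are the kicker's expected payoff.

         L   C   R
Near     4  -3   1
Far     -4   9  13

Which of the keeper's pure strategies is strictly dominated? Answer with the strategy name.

R

C holds the kicker's payoff strictly below R in every row: -3 < 1, 9 < 13.
So R is strictly dominated for the keeper.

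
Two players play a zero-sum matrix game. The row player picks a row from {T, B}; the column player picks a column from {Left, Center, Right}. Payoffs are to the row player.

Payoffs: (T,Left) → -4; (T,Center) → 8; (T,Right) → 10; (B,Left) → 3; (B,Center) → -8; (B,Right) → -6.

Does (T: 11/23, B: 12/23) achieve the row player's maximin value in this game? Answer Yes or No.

Yes

Against Left this mix gives (11/23)·(-4) + (12/23)·3 = -8/23.
Against Center this mix gives (11/23)·8 + (12/23)·(-8) = -8/23.
Against Right this mix gives (11/23)·10 + (12/23)·(-6) = 38/23.
All of the column player's active replies (Left, Center) yield -8/23, and no column does worse for the row player. The mix makes the column player indifferent and guarantees -8/23, so it is optimal.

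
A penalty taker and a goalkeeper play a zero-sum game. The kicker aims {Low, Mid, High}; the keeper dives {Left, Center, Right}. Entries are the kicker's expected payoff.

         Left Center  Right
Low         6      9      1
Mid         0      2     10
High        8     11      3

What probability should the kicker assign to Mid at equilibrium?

Row minima: Low → 1, Mid → 0, High → 3; maximin = 3.
Column maxima: Left → 8, Center → 11, Right → 10; minimax = 8.
3 ≠ 8, so there is no saddle point; optimal play is mixed.
Low is strictly dominated by High, so the kicker never plays it.
Center is strictly dominated by Left (it gives the kicker strictly more in every row), so the keeper never plays it.
On the remaining 2×2 (Mid, High vs Left, Right):
Let the kicker play Mid with probability p. Expected payoff against Left: 0p + 8(1−p) = −8p + 8; against Right: 10p + 3(1−p) = 7p + 3.
Setting these equal: −8p + 8 = 7p + 3 ⇒ −15p = -5 ⇒ p = 1/3, and the value is (-8)·(1/3) + 8 = 16/3.
For the keeper: with q = P(Left), equating Mid's and High's payoffs gives −10q + 10 = 5q + 3 ⇒ q = 7/15.

1/3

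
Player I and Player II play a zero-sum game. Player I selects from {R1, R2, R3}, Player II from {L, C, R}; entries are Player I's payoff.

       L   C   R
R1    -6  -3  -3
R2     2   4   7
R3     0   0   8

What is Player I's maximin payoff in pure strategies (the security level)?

2

Row minima: R1 → -6, R2 → 2, R3 → 0.
The best of these is 2.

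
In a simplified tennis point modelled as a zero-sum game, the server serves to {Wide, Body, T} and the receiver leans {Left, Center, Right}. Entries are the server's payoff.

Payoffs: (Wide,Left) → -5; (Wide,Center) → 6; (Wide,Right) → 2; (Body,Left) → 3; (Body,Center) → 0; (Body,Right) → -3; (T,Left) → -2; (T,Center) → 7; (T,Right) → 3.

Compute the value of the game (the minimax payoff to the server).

3/11

Row minima: Wide → -5, Body → -3, T → -2; maximin = -2.
Column maxima: Left → 3, Center → 7, Right → 3; minimax = 3.
-2 ≠ 3, so there is no saddle point; optimal play is mixed.
Wide is strictly dominated by T, so the server never plays it.
Center is strictly dominated by Right (it gives the server strictly more in every row), so the receiver never plays it.
On the remaining 2×2 (Body, T vs Left, Right):
Let the server play Body with probability p. Expected payoff against Left: 3p + (-2)(1−p) = 5p − 2; against Right: (-3)p + 3(1−p) = −6p + 3.
Setting these equal: 5p − 2 = −6p + 3 ⇒ 11p = 5 ⇒ p = 5/11, and the value is (5)·(5/11) − 2 = 3/11.
For the receiver: with q = P(Left), equating Body's and T's payoffs gives 6q − 3 = −5q + 3 ⇒ q = 6/11.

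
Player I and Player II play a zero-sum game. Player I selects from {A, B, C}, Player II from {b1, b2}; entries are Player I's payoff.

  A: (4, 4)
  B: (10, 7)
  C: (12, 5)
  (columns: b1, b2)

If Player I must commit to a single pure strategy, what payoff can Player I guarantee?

7

Row minima: A → 4, B → 7, C → 5.
The best of these is 7.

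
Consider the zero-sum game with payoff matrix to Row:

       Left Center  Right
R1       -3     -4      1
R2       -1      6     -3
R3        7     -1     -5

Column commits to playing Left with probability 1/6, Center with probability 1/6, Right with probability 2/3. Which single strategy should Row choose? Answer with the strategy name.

R1

Expected payoff of R1: (1/6)·(-3) + (1/6)·(-4) + (2/3)·1 = -1/2.
Expected payoff of R2: (1/6)·(-1) + (1/6)·6 + (2/3)·(-3) = -7/6.
Expected payoff of R3: (1/6)·7 + (1/6)·(-1) + (2/3)·(-5) = -7/3.
The largest is -1/2, so Row's best response is R1.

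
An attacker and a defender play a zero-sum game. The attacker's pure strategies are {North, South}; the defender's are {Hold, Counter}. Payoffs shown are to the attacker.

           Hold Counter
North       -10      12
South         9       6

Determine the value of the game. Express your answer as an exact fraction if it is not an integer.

Row minima: North → -10, South → 6; maximin = 6.
Column maxima: Hold → 9, Counter → 12; minimax = 9.
6 ≠ 9, so there is no saddle point; optimal play is mixed.
Let the attacker play North with probability p. Expected payoff against Hold: (-10)p + 9(1−p) = −19p + 9; against Counter: 12p + 6(1−p) = 6p + 6.
Setting these equal: −19p + 9 = 6p + 6 ⇒ −25p = -3 ⇒ p = 3/25, and the value is (-19)·(3/25) + 9 = 168/25.
For the defender: with q = P(Hold), equating North's and South's payoffs gives −22q + 12 = 3q + 6 ⇒ q = 6/25.

168/25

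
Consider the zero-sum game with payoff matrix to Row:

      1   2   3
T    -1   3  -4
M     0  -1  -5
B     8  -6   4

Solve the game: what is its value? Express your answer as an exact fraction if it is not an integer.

-12/17

Row minima: T → -4, M → -5, B → -6; maximin = -4.
Column maxima: 1 → 8, 2 → 3, 3 → 4; minimax = 3.
-4 ≠ 3, so there is no saddle point; optimal play is mixed.
1 is strictly dominated by 3 (it gives Row strictly more in every row), so Column never plays it.
With 1 eliminated, M is strictly dominated by T (T gives Row strictly more in every remaining column), so Row never plays it.
On the remaining 2×2 (T, B vs 2, 3):
Let Row play T with probability p. Expected payoff against 2: 3p + (-6)(1−p) = 9p − 6; against 3: (-4)p + 4(1−p) = −8p + 4.
Setting these equal: 9p − 6 = −8p + 4 ⇒ 17p = 10 ⇒ p = 10/17, and the value is (9)·(10/17) − 6 = -12/17.
For Column: with q = P(2), equating T's and B's payoffs gives 7q − 4 = −10q + 4 ⇒ q = 8/17.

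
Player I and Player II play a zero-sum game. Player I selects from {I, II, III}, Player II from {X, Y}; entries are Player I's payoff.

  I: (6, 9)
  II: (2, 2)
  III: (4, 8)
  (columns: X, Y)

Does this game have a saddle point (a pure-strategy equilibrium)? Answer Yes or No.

Yes

Row minima: I → 6, II → 2, III → 4; maximin = 6.
Column maxima: X → 6, Y → 9; minimax = 6.
maximin = minimax = 6, so a saddle point exists.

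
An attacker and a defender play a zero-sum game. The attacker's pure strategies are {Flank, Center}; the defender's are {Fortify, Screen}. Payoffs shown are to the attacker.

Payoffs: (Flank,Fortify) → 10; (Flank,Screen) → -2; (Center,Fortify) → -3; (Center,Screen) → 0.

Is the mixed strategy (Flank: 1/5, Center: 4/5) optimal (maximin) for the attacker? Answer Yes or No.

Against Fortify this mix gives (1/5)·10 + (4/5)·(-3) = -2/5.
Against Screen this mix gives (1/5)·(-2) + (4/5)·0 = -2/5.
All of the defender's active replies (Fortify, Screen) yield -2/5, and no column does worse for the attacker. The mix makes the defender indifferent and guarantees -2/5, so it is optimal.

Yes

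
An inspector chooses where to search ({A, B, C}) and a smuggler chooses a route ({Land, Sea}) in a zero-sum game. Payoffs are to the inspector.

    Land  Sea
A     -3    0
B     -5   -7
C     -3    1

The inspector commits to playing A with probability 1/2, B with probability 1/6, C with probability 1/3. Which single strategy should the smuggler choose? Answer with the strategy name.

If the smuggler plays Land, the inspector's expected payoff is (1/2)·(-3) + (1/6)·(-5) + (1/3)·(-3) = -10/3.
If the smuggler plays Sea, the inspector's expected payoff is (1/2)·0 + (1/6)·(-7) + (1/3)·1 = -5/6.
The smuggler minimizes the inspector's payoff; the smallest is -10/3, so the best response is Land.

Land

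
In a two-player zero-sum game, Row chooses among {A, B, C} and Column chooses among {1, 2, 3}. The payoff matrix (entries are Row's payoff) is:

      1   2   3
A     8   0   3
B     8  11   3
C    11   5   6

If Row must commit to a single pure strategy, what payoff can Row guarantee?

5

Row minima: A → 0, B → 3, C → 5.
The best of these is 5.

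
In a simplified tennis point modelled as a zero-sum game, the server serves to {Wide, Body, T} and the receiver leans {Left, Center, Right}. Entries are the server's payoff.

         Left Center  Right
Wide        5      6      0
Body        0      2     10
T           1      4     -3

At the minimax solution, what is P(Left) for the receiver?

Row minima: Wide → 0, Body → 0, T → -3; maximin = 0.
Column maxima: Left → 5, Center → 6, Right → 10; minimax = 5.
0 ≠ 5, so there is no saddle point; optimal play is mixed.
T is strictly dominated by Wide, so the server never plays it.
Center is strictly dominated by Left (it gives the server strictly more in every row), so the receiver never plays it.
On the remaining 2×2 (Wide, Body vs Left, Right):
Let the server play Wide with probability p. Expected payoff against Left: 5p + 0(1−p) = 5p; against Right: 0p + 10(1−p) = −10p + 10.
Setting these equal: 5p = −10p + 10 ⇒ 15p = 10 ⇒ p = 2/3, and the value is (5)·(2/3) = 10/3.
For the receiver: with q = P(Left), equating Wide's and Body's payoffs gives 5q = −10q + 10 ⇒ q = 2/3.

2/3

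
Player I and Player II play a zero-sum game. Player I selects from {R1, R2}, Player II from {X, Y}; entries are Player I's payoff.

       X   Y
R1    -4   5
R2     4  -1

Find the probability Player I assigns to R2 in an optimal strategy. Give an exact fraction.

9/14

Row minima: R1 → -4, R2 → -1; maximin = -1.
Column maxima: X → 4, Y → 5; minimax = 4.
-1 ≠ 4, so there is no saddle point; optimal play is mixed.
Let Player I play R1 with probability p. Expected payoff against X: (-4)p + 4(1−p) = −8p + 4; against Y: 5p + (-1)(1−p) = 6p − 1.
Setting these equal: −8p + 4 = 6p − 1 ⇒ −14p = -5 ⇒ p = 5/14, and the value is (-8)·(5/14) + 4 = 8/7.
For Player II: with q = P(X), equating R1's and R2's payoffs gives −9q + 5 = 5q − 1 ⇒ q = 3/7.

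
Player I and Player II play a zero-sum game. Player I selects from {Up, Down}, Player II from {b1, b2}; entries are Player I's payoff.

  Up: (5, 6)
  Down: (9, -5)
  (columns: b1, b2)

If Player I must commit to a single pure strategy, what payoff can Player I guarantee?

5

Row minima: Up → 5, Down → -5.
The best of these is 5.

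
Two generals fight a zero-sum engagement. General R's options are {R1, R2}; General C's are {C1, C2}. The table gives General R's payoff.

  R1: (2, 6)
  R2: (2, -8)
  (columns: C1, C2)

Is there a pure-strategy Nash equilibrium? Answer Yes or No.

Row minima: R1 → 2, R2 → -8; maximin = 2.
Column maxima: C1 → 2, C2 → 6; minimax = 2.
maximin = minimax = 2, so a saddle point exists.

Yes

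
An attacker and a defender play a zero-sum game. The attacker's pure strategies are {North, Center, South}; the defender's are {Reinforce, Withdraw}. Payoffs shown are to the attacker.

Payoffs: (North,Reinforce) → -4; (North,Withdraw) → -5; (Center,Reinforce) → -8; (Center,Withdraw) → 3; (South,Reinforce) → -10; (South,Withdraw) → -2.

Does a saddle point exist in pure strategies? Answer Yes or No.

Row minima: North → -5, Center → -8, South → -10; maximin = -5.
Column maxima: Reinforce → -4, Withdraw → 3; minimax = -4.
-5 ≠ -4, so no pure-strategy equilibrium exists.

No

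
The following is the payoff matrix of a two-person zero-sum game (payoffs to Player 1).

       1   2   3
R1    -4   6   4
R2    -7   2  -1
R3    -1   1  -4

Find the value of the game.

-20/11

Row minima: R1 → -4, R2 → -7, R3 → -4; maximin = -4.
Column maxima: 1 → -1, 2 → 6, 3 → 4; minimax = -1.
-4 ≠ -1, so there is no saddle point; optimal play is mixed.
R2 is strictly dominated by R1, so Player 1 never plays it.
2 is strictly dominated by 1 (it gives Player 1 strictly more in every row), so Player 2 never plays it.
On the remaining 2×2 (R1, R3 vs 1, 3):
Let Player 1 play R1 with probability p. Expected payoff against 1: (-4)p + (-1)(1−p) = −3p − 1; against 3: 4p + (-4)(1−p) = 8p − 4.
Setting these equal: −3p − 1 = 8p − 4 ⇒ −11p = -3 ⇒ p = 3/11, and the value is (-3)·(3/11) − 1 = -20/11.
For Player 2: with q = P(1), equating R1's and R3's payoffs gives −8q + 4 = 3q − 4 ⇒ q = 8/11.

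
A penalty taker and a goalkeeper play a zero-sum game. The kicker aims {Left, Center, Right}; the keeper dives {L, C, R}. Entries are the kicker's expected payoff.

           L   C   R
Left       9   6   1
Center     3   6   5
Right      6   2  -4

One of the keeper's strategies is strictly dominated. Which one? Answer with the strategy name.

C

R holds the kicker's payoff strictly below C in every row: 1 < 6, 5 < 6, -4 < 2.
So C is strictly dominated for the keeper.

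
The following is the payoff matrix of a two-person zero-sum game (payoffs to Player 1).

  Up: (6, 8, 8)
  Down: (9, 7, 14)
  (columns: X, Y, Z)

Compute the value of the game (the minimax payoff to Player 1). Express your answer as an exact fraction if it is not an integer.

15/2

Row minima: Up → 6, Down → 7; maximin = 7.
Column maxima: X → 9, Y → 8, Z → 14; minimax = 8.
7 ≠ 8, so there is no saddle point; optimal play is mixed.
Z is strictly dominated by X (it gives Player 1 strictly more in every row), so Player 2 never plays it.
On the remaining 2×2 (Up, Down vs X, Y):
Let Player 1 play Up with probability p. Expected payoff against X: 6p + 9(1−p) = −3p + 9; against Y: 8p + 7(1−p) = p + 7.
Setting these equal: −3p + 9 = p + 7 ⇒ −4p = -2 ⇒ p = 1/2, and the value is (-3)·(1/2) + 9 = 15/2.
For Player 2: with q = P(X), equating Up's and Down's payoffs gives −2q + 8 = 2q + 7 ⇒ q = 1/4.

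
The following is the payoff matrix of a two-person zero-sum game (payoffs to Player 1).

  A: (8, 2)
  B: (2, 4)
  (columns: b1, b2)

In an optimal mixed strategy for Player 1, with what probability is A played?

Row minima: A → 2, B → 2; maximin = 2.
Column maxima: b1 → 8, b2 → 4; minimax = 4.
2 ≠ 4, so there is no saddle point; optimal play is mixed.
Let Player 1 play A with probability p. Expected payoff against b1: 8p + 2(1−p) = 6p + 2; against b2: 2p + 4(1−p) = −2p + 4.
Setting these equal: 6p + 2 = −2p + 4 ⇒ 8p = 2 ⇒ p = 1/4, and the value is (6)·(1/4) + 2 = 7/2.
For Player 2: with q = P(b1), equating A's and B's payoffs gives 6q + 2 = −2q + 4 ⇒ q = 1/4.

1/4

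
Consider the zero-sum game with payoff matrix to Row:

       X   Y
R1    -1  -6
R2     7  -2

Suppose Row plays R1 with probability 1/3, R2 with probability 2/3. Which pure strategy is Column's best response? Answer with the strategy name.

If Column plays X, Row's expected payoff is (1/3)·(-1) + (2/3)·7 = 13/3.
If Column plays Y, Row's expected payoff is (1/3)·(-6) + (2/3)·(-2) = -10/3.
Column minimizes Row's payoff; the smallest is -10/3, so the best response is Y.

Y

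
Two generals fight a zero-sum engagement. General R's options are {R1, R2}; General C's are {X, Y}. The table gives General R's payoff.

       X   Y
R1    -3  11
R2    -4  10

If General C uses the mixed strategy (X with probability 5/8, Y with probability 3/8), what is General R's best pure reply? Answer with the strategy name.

R1

Expected payoff of R1: (5/8)·(-3) + (3/8)·11 = 9/4.
Expected payoff of R2: (5/8)·(-4) + (3/8)·10 = 5/4.
The largest is 9/4, so General R's best response is R1.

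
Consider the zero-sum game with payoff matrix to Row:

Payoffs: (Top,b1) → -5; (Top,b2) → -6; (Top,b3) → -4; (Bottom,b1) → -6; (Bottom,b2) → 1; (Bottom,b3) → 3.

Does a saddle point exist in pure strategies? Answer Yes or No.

No

Row minima: Top → -6, Bottom → -6; maximin = -6.
Column maxima: b1 → -5, b2 → 1, b3 → 3; minimax = -5.
-6 ≠ -5, so no pure-strategy equilibrium exists.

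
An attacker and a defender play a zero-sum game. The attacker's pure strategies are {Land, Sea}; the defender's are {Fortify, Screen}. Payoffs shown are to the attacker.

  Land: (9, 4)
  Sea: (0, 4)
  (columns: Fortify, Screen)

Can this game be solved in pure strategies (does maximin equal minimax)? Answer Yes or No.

Yes

Row minima: Land → 4, Sea → 0; maximin = 4.
Column maxima: Fortify → 9, Screen → 4; minimax = 4.
maximin = minimax = 4, so a saddle point exists.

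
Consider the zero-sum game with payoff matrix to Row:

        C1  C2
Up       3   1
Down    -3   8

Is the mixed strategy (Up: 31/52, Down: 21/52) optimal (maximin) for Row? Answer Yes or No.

Against C1 this mix gives (31/52)·3 + (21/52)·(-3) = 15/26.
Against C2 this mix gives (31/52)·1 + (21/52)·8 = 199/52.
Column will play C1, holding Row to 15/26. Shifting weight toward the row that does better against C1 would raise this floor (the equalizing mix achieves 27/13 against both C1 and C2), so the proposed strategy is not optimal.

No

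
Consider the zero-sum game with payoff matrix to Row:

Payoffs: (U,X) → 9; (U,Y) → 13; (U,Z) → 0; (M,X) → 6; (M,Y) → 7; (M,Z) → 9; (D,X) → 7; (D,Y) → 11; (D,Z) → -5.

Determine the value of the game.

Row minima: U → 0, M → 6, D → -5; maximin = 6.
Column maxima: X → 9, Y → 13, Z → 9; minimax = 9.
6 ≠ 9, so there is no saddle point; optimal play is mixed.
D is strictly dominated by U, so Row never plays it.
Y is strictly dominated by X (it gives Row strictly more in every row), so Column never plays it.
On the remaining 2×2 (U, M vs X, Z):
Let Row play U with probability p. Expected payoff against X: 9p + 6(1−p) = 3p + 6; against Z: 0p + 9(1−p) = −9p + 9.
Setting these equal: 3p + 6 = −9p + 9 ⇒ 12p = 3 ⇒ p = 1/4, and the value is (3)·(1/4) + 6 = 27/4.
For Column: with q = P(X), equating U's and M's payoffs gives 9q = −3q + 9 ⇒ q = 3/4.

27/4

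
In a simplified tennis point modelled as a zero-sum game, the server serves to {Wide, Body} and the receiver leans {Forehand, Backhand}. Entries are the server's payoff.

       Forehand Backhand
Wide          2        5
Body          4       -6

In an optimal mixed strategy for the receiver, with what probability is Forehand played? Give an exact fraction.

11/13

Row minima: Wide → 2, Body → -6; maximin = 2.
Column maxima: Forehand → 4, Backhand → 5; minimax = 4.
2 ≠ 4, so there is no saddle point; optimal play is mixed.
Let the server play Wide with probability p. Expected payoff against Forehand: 2p + 4(1−p) = −2p + 4; against Backhand: 5p + (-6)(1−p) = 11p − 6.
Setting these equal: −2p + 4 = 11p − 6 ⇒ −13p = -10 ⇒ p = 10/13, and the value is (-2)·(10/13) + 4 = 32/13.
For the receiver: with q = P(Forehand), equating Wide's and Body's payoffs gives −3q + 5 = 10q − 6 ⇒ q = 11/13.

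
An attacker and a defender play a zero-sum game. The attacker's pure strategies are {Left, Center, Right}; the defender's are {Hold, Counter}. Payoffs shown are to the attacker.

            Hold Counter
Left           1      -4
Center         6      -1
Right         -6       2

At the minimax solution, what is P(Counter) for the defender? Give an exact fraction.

4/5

Row minima: Left → -4, Center → -1, Right → -6; maximin = -1.
Column maxima: Hold → 6, Counter → 2; minimax = 2.
-1 ≠ 2, so there is no saddle point; optimal play is mixed.
Left is strictly dominated by Center, so the attacker never plays it.
On the remaining 2×2 (Center, Right vs Hold, Counter):
Let the attacker play Center with probability p. Expected payoff against Hold: 6p + (-6)(1−p) = 12p − 6; against Counter: (-1)p + 2(1−p) = −3p + 2.
Setting these equal: 12p − 6 = −3p + 2 ⇒ 15p = 8 ⇒ p = 8/15, and the value is (12)·(8/15) − 6 = 2/5.
For the defender: with q = P(Hold), equating Center's and Right's payoffs gives 7q − 1 = −8q + 2 ⇒ q = 1/5.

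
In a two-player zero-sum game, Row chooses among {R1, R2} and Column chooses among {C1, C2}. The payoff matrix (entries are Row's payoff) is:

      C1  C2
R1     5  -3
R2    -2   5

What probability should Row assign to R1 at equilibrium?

Row minima: R1 → -3, R2 → -2; maximin = -2.
Column maxima: C1 → 5, C2 → 5; minimax = 5.
-2 ≠ 5, so there is no saddle point; optimal play is mixed.
Let Row play R1 with probability p. Expected payoff against C1: 5p + (-2)(1−p) = 7p − 2; against C2: (-3)p + 5(1−p) = −8p + 5.
Setting these equal: 7p − 2 = −8p + 5 ⇒ 15p = 7 ⇒ p = 7/15, and the value is (7)·(7/15) − 2 = 19/15.
For Column: with q = P(C1), equating R1's and R2's payoffs gives 8q − 3 = −7q + 5 ⇒ q = 8/15.

7/15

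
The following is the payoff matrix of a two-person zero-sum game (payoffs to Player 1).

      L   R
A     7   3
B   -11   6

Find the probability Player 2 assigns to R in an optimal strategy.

Row minima: A → 3, B → -11; maximin = 3.
Column maxima: L → 7, R → 6; minimax = 6.
3 ≠ 6, so there is no saddle point; optimal play is mixed.
Let Player 1 play A with probability p. Expected payoff against L: 7p + (-11)(1−p) = 18p − 11; against R: 3p + 6(1−p) = −3p + 6.
Setting these equal: 18p − 11 = −3p + 6 ⇒ 21p = 17 ⇒ p = 17/21, and the value is (18)·(17/21) − 11 = 25/7.
For Player 2: with q = P(L), equating A's and B's payoffs gives 4q + 3 = −17q + 6 ⇒ q = 1/7.

6/7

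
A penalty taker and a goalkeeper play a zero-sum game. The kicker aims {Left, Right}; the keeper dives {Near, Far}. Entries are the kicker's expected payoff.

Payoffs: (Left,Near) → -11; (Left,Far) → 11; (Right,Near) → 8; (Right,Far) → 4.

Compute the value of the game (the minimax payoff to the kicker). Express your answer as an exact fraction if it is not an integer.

Row minima: Left → -11, Right → 4; maximin = 4.
Column maxima: Near → 8, Far → 11; minimax = 8.
4 ≠ 8, so there is no saddle point; optimal play is mixed.
Let the kicker play Left with probability p. Expected payoff against Near: (-11)p + 8(1−p) = −19p + 8; against Far: 11p + 4(1−p) = 7p + 4.
Setting these equal: −19p + 8 = 7p + 4 ⇒ −26p = -4 ⇒ p = 2/13, and the value is (-19)·(2/13) + 8 = 66/13.
For the keeper: with q = P(Near), equating Left's and Right's payoffs gives −22q + 11 = 4q + 4 ⇒ q = 7/26.

66/13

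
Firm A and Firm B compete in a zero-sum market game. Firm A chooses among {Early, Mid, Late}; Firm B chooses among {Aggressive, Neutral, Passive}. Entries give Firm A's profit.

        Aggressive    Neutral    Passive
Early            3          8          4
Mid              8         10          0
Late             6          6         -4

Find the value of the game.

32/9

Row minima: Early → 3, Mid → 0, Late → -4; maximin = 3.
Column maxima: Aggressive → 8, Neutral → 10, Passive → 4; minimax = 4.
3 ≠ 4, so there is no saddle point; optimal play is mixed.
Late is strictly dominated by Mid, so Firm A never plays it.
With Late eliminated, Neutral is strictly dominated by Aggressive (it gives Firm A strictly more in every remaining row), so Firm B never plays it.
On the remaining 2×2 (Early, Mid vs Aggressive, Passive):
Let Firm A play Early with probability p. Expected payoff against Aggressive: 3p + 8(1−p) = −5p + 8; against Passive: 4p + 0(1−p) = 4p.
Setting these equal: −5p + 8 = 4p ⇒ −9p = -8 ⇒ p = 8/9, and the value is (-5)·(8/9) + 8 = 32/9.
For Firm B: with q = P(Aggressive), equating Early's and Mid's payoffs gives −q + 4 = 8q ⇒ q = 4/9.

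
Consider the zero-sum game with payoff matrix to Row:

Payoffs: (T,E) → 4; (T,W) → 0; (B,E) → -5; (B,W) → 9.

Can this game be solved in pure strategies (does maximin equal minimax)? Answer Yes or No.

Row minima: T → 0, B → -5; maximin = 0.
Column maxima: E → 4, W → 9; minimax = 4.
0 ≠ 4, so no pure-strategy equilibrium exists.

No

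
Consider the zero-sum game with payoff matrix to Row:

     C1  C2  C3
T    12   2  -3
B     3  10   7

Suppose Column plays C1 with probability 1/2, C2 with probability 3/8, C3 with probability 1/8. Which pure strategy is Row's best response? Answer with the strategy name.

T

Expected payoff of T: (1/2)·12 + (3/8)·2 + (1/8)·(-3) = 51/8.
Expected payoff of B: (1/2)·3 + (3/8)·10 + (1/8)·7 = 49/8.
The largest is 51/8, so Row's best response is T.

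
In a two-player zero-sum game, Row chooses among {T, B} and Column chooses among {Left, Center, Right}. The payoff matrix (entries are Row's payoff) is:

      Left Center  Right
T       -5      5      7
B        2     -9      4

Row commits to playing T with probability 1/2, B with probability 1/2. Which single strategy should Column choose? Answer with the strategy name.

Center

If Column plays Left, Row's expected payoff is (1/2)·(-5) + (1/2)·2 = -3/2.
If Column plays Center, Row's expected payoff is (1/2)·5 + (1/2)·(-9) = -2.
If Column plays Right, Row's expected payoff is (1/2)·7 + (1/2)·4 = 11/2.
Column minimizes Row's payoff; the smallest is -2, so the best response is Center.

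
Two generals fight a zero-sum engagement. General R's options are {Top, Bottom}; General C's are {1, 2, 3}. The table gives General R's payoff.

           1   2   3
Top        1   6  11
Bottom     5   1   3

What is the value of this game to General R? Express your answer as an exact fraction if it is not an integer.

29/9

Row minima: Top → 1, Bottom → 1; maximin = 1.
Column maxima: 1 → 5, 2 → 6, 3 → 11; minimax = 5.
1 ≠ 5, so there is no saddle point; optimal play is mixed.
3 is strictly dominated by 2 (it gives General R strictly more in every row), so General C never plays it.
On the remaining 2×2 (Top, Bottom vs 1, 2):
Let General R play Top with probability p. Expected payoff against 1: 1p + 5(1−p) = −4p + 5; against 2: 6p + 1(1−p) = 5p + 1.
Setting these equal: −4p + 5 = 5p + 1 ⇒ −9p = -4 ⇒ p = 4/9, and the value is (-4)·(4/9) + 5 = 29/9.
For General C: with q = P(1), equating Top's and Bottom's payoffs gives −5q + 6 = 4q + 1 ⇒ q = 5/9.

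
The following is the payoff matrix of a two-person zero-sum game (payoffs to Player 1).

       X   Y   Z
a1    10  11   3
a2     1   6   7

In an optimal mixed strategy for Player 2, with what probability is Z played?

9/13

Row minima: a1 → 3, a2 → 1; maximin = 3.
Column maxima: X → 10, Y → 11, Z → 7; minimax = 7.
3 ≠ 7, so there is no saddle point; optimal play is mixed.
Y is strictly dominated by X (it gives Player 1 strictly more in every row), so Player 2 never plays it.
On the remaining 2×2 (a1, a2 vs X, Z):
Let Player 1 play a1 with probability p. Expected payoff against X: 10p + 1(1−p) = 9p + 1; against Z: 3p + 7(1−p) = −4p + 7.
Setting these equal: 9p + 1 = −4p + 7 ⇒ 13p = 6 ⇒ p = 6/13, and the value is (9)·(6/13) + 1 = 67/13.
For Player 2: with q = P(X), equating a1's and a2's payoffs gives 7q + 3 = −6q + 7 ⇒ q = 4/13.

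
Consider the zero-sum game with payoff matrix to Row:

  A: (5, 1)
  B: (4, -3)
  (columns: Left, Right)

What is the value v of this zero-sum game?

Row minima: A → 1, B → -3; maximin = 1.
Column maxima: Left → 5, Right → 1; minimax = 1.
Since maximin = minimax = 1, there is a saddle point and the value is 1.

1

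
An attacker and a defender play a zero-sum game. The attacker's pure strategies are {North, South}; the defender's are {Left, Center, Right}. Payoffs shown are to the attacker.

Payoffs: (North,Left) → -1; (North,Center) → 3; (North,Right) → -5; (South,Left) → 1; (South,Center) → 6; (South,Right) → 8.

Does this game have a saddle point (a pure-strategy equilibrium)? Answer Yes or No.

Row minima: North → -5, South → 1; maximin = 1.
Column maxima: Left → 1, Center → 6, Right → 8; minimax = 1.
maximin = minimax = 1, so a saddle point exists.

Yes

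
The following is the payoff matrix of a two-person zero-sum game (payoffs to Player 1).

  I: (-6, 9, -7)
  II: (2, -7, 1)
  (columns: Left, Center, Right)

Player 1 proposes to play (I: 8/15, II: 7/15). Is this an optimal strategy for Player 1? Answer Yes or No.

Against Left this mix gives (8/15)·(-6) + (7/15)·2 = -34/15.
Against Center this mix gives (8/15)·9 + (7/15)·(-7) = 23/15.
Against Right this mix gives (8/15)·(-7) + (7/15)·1 = -49/15.
Player 2 will play Right, holding Player 1 to -49/15. Shifting weight toward the row that does better against Right would raise this floor (the equalizing mix achieves -5/3 against both Right and Center), so the proposed strategy is not optimal.

No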